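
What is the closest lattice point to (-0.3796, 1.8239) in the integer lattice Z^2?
(0, 2)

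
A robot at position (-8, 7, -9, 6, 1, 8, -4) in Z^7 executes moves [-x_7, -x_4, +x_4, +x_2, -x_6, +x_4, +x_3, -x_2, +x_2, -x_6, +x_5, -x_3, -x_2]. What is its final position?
(-8, 7, -9, 7, 2, 6, -5)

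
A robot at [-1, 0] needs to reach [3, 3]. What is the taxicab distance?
7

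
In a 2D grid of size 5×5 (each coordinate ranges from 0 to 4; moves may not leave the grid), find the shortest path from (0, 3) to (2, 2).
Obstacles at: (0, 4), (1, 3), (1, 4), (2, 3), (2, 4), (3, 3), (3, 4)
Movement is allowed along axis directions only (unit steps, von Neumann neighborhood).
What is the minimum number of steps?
3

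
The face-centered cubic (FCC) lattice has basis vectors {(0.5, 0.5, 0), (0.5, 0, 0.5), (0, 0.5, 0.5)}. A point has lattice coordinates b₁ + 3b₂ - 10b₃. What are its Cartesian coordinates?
(2, -4.5, -3.5)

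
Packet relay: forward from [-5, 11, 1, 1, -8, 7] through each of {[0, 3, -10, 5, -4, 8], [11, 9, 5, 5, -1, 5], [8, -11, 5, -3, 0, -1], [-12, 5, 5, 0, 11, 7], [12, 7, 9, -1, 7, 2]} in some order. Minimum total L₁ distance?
185
(one optimal route: (-5, 11, 1, 1, -8, 7) → (0, 3, -10, 5, -4, 8) → (-12, 5, 5, 0, 11, 7) → (12, 7, 9, -1, 7, 2) → (11, 9, 5, 5, -1, 5) → (8, -11, 5, -3, 0, -1))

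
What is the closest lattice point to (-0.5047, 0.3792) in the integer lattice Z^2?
(-1, 0)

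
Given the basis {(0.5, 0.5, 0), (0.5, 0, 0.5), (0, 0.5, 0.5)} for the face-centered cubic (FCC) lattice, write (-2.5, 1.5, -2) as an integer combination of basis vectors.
b₁ - 6b₂ + 2b₃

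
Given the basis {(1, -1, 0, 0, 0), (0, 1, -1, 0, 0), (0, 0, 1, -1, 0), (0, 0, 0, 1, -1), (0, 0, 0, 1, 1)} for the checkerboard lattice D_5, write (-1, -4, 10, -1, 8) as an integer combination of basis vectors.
-b₁ - 5b₂ + 5b₃ - 2b₄ + 6b₅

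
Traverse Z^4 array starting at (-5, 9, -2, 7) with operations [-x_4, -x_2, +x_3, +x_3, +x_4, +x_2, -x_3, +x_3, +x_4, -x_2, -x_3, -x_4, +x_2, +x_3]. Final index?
(-5, 9, 0, 7)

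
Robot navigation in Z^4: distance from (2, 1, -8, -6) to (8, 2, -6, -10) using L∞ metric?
6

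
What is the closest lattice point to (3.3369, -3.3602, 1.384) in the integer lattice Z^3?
(3, -3, 1)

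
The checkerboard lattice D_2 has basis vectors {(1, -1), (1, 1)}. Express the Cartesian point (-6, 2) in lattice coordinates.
-4b₁ - 2b₂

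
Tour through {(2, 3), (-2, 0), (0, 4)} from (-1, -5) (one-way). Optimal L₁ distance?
15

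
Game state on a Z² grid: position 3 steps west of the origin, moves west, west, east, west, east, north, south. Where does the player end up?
(-4, 0)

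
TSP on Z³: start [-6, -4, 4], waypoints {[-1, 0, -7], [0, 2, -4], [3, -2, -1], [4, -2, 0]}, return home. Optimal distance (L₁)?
54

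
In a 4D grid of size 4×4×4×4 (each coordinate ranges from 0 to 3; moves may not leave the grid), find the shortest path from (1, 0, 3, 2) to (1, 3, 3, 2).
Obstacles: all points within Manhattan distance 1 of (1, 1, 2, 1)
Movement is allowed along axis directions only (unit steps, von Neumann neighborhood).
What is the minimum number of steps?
3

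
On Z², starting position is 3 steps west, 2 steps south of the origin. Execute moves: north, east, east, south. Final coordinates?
(-1, -2)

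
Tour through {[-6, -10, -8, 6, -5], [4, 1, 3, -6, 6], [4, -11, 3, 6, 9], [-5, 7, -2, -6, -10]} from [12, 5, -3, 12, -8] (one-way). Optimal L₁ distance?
139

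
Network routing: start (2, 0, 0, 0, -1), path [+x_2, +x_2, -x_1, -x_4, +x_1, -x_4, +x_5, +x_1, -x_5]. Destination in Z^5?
(3, 2, 0, -2, -1)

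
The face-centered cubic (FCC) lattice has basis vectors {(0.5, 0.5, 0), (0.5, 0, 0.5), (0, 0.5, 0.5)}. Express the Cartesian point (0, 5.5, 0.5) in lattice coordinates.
5b₁ - 5b₂ + 6b₃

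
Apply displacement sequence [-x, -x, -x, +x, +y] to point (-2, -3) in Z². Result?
(-4, -2)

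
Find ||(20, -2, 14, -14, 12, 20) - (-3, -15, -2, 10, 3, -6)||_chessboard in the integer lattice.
26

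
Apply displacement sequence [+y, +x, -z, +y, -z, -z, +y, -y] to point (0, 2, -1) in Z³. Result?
(1, 4, -4)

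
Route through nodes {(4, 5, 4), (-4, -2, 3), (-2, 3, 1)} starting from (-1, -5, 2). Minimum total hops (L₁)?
27
(one optimal route: (-1, -5, 2) → (-4, -2, 3) → (-2, 3, 1) → (4, 5, 4))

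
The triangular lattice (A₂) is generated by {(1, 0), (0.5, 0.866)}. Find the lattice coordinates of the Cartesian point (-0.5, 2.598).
-2b₁ + 3b₂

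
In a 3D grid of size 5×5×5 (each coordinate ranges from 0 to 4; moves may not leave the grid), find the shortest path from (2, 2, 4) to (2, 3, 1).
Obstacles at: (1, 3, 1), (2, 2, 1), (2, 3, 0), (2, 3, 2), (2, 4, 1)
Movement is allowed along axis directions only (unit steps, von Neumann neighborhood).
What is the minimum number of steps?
6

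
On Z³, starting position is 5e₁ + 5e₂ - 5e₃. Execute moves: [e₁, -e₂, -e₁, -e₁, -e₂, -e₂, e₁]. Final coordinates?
(5, 2, -5)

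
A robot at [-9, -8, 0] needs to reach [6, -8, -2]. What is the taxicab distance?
17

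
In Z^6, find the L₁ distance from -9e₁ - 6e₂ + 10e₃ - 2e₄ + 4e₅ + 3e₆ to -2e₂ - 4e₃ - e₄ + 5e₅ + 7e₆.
33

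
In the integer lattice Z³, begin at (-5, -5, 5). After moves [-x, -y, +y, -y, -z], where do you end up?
(-6, -6, 4)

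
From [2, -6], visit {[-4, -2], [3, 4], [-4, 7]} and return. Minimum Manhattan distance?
40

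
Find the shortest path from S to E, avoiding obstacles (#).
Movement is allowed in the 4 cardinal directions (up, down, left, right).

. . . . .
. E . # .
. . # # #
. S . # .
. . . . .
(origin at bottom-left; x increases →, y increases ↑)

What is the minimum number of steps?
2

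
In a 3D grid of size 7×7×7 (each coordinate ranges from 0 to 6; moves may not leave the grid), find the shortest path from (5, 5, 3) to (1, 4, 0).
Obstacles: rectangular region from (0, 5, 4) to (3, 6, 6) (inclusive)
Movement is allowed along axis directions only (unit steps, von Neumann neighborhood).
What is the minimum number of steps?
8
(one shortest path: (5, 5, 3) → (4, 5, 3) → (3, 5, 3) → (2, 5, 3) → (1, 5, 3) → (1, 4, 3) → (1, 4, 2) → (1, 4, 1) → (1, 4, 0))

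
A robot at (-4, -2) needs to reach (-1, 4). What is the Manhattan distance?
9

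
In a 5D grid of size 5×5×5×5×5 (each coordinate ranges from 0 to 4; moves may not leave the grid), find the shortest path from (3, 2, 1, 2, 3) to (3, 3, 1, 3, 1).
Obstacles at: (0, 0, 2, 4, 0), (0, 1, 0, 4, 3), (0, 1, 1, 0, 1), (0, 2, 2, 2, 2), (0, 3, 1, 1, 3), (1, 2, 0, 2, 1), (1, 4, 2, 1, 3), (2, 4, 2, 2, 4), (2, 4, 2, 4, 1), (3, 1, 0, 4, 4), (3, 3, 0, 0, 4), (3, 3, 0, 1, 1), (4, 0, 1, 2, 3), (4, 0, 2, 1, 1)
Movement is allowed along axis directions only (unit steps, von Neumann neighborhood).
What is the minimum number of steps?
4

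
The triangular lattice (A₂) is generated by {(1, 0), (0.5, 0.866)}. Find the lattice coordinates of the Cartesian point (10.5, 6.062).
7b₁ + 7b₂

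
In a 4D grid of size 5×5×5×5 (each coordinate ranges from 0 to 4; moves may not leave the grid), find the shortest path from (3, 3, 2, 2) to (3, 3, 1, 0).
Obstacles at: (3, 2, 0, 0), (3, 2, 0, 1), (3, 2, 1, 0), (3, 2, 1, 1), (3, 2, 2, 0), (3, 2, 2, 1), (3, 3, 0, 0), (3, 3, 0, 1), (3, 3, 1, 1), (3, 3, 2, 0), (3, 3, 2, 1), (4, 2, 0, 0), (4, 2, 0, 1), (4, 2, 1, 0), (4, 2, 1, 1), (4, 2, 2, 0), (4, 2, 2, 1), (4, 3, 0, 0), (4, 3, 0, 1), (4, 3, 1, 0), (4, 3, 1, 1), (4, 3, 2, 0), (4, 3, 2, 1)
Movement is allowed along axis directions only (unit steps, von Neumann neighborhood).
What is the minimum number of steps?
5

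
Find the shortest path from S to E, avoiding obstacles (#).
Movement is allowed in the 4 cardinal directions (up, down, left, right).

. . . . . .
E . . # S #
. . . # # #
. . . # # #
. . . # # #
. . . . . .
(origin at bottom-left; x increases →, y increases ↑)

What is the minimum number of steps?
6
(one shortest path: (4, 4) → (4, 5) → (3, 5) → (2, 5) → (1, 5) → (0, 5) → (0, 4))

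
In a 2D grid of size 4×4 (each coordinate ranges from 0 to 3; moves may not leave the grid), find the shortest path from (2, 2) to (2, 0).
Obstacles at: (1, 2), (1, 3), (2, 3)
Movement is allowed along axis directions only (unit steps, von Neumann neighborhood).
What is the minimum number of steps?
2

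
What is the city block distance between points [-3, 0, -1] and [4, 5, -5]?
16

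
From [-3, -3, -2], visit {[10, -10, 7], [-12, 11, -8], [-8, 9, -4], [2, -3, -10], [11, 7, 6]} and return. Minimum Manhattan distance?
132
(one optimal route: (-3, -3, -2) → (10, -10, 7) → (11, 7, 6) → (-8, 9, -4) → (-12, 11, -8) → (2, -3, -10) → (-3, -3, -2))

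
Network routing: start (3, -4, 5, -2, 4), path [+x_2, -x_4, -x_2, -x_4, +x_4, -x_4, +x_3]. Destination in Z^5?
(3, -4, 6, -4, 4)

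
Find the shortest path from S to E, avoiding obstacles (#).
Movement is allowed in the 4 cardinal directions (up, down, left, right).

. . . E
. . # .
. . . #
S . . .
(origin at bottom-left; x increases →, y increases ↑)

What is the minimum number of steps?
6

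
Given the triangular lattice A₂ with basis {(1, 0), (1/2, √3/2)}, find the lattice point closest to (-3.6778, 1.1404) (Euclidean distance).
(-3.5, 0.866)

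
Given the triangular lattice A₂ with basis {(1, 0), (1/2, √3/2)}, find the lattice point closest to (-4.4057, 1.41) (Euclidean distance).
(-4, 1.732)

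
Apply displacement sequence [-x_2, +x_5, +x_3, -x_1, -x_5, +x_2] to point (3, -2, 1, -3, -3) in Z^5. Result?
(2, -2, 2, -3, -3)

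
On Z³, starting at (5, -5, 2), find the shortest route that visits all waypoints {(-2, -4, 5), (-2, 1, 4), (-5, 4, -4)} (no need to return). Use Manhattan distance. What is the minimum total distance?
31
(one optimal route: (5, -5, 2) → (-2, -4, 5) → (-2, 1, 4) → (-5, 4, -4))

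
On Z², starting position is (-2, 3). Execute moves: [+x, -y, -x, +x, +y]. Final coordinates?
(-1, 3)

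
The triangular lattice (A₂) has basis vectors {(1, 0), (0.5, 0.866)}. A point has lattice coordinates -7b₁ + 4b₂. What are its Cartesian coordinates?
(-5, 3.464)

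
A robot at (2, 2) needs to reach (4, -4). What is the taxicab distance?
8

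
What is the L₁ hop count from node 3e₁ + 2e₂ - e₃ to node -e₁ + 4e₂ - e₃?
6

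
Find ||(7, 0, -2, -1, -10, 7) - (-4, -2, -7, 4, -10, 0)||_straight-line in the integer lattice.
14.9666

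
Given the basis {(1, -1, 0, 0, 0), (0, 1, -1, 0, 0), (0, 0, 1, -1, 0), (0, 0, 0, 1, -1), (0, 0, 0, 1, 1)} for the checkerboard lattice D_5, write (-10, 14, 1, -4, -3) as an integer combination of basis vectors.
-10b₁ + 4b₂ + 5b₃ + 2b₄ - b₅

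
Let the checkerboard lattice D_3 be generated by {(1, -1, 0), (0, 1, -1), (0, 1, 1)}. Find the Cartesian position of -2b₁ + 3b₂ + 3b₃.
(-2, 8, 0)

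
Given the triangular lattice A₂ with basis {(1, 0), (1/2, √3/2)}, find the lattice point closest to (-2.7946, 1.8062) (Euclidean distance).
(-3, 1.732)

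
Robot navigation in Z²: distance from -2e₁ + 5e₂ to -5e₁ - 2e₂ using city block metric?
10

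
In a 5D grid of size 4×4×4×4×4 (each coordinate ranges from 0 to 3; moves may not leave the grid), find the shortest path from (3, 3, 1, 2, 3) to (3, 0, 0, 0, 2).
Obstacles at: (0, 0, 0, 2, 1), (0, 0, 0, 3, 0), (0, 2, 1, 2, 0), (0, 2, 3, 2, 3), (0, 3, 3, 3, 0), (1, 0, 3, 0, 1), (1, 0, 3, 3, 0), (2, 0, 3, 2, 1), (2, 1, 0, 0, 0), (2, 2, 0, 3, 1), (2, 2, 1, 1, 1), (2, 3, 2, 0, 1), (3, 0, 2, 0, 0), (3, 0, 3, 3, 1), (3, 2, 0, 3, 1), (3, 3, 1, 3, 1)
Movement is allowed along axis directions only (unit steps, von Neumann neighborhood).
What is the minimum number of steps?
7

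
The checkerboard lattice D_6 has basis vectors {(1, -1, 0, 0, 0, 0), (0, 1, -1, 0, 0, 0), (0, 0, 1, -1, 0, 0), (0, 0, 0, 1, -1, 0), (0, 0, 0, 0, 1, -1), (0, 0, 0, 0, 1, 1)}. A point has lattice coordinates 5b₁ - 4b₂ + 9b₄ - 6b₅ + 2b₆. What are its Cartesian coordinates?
(5, -9, 4, 9, -13, 8)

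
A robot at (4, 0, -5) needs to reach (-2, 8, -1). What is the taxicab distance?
18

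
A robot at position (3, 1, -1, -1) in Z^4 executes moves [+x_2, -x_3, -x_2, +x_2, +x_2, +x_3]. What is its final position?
(3, 3, -1, -1)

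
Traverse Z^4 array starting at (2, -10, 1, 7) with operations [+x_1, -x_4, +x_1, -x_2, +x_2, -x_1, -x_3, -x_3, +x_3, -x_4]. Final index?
(3, -10, 0, 5)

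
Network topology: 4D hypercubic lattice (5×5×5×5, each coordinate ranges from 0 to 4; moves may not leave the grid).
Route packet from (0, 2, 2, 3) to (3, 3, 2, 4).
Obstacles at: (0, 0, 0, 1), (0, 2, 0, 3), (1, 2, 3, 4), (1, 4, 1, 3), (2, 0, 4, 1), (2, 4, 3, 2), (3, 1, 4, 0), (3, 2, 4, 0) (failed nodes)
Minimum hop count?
5
(one shortest path: (0, 2, 2, 3) → (1, 2, 2, 3) → (2, 2, 2, 3) → (3, 2, 2, 3) → (3, 3, 2, 3) → (3, 3, 2, 4))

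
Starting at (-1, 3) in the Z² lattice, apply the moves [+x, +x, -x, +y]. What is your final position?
(0, 4)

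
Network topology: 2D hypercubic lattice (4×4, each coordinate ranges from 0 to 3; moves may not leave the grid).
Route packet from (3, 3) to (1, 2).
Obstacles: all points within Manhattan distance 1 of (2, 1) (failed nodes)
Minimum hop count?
3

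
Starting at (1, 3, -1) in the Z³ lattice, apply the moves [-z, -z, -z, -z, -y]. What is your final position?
(1, 2, -5)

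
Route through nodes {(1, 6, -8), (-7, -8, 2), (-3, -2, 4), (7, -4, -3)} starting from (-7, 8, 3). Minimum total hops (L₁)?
69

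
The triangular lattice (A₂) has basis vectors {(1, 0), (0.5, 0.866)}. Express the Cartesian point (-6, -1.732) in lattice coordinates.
-5b₁ - 2b₂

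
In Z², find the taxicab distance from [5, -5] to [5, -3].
2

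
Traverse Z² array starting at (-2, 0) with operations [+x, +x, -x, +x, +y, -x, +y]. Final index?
(-1, 2)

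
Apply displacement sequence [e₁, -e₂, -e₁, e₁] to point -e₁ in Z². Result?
(0, -1)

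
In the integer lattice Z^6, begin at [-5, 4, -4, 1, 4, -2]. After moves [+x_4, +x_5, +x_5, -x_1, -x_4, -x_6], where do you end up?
(-6, 4, -4, 1, 6, -3)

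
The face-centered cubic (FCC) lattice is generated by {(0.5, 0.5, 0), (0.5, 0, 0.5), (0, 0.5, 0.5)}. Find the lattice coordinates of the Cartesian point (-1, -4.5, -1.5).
-4b₁ + 2b₂ - 5b₃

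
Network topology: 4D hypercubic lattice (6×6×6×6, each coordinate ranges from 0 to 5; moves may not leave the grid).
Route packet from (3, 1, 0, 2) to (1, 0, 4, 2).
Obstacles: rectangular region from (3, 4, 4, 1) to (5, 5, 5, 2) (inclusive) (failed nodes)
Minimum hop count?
7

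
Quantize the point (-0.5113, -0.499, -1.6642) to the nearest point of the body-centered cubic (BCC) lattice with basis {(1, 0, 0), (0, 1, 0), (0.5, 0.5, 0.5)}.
(-0.5, -0.5, -1.5)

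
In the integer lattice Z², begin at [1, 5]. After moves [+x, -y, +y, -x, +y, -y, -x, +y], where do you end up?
(0, 6)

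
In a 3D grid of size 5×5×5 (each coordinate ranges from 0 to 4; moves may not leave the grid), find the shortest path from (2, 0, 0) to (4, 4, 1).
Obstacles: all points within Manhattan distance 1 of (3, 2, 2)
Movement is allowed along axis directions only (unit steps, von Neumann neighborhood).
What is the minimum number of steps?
7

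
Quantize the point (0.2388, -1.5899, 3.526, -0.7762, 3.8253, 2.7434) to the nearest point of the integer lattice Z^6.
(0, -2, 4, -1, 4, 3)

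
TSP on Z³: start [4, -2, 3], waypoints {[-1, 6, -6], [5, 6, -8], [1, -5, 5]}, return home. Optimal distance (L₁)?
60
(one optimal route: (4, -2, 3) → (5, 6, -8) → (-1, 6, -6) → (1, -5, 5) → (4, -2, 3))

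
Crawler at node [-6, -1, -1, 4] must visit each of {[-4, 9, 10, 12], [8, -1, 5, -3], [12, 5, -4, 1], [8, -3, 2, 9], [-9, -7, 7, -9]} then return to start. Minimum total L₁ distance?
176
(one optimal route: (-6, -1, -1, 4) → (-4, 9, 10, 12) → (8, -3, 2, 9) → (12, 5, -4, 1) → (8, -1, 5, -3) → (-9, -7, 7, -9) → (-6, -1, -1, 4))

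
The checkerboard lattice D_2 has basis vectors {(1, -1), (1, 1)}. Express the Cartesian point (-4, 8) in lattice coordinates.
-6b₁ + 2b₂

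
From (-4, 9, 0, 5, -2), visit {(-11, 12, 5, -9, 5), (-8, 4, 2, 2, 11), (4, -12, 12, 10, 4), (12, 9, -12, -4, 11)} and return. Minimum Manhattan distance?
238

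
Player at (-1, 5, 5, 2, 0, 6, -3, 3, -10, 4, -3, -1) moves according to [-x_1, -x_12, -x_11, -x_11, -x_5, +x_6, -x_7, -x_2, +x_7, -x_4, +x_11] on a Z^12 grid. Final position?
(-2, 4, 5, 1, -1, 7, -3, 3, -10, 4, -4, -2)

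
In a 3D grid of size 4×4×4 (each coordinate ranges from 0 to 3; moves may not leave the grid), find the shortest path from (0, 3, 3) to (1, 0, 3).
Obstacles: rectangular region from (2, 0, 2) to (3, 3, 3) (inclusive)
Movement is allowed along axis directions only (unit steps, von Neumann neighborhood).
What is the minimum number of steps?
4
(one shortest path: (0, 3, 3) → (1, 3, 3) → (1, 2, 3) → (1, 1, 3) → (1, 0, 3))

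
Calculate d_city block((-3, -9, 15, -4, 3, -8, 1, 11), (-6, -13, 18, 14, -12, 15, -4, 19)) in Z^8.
79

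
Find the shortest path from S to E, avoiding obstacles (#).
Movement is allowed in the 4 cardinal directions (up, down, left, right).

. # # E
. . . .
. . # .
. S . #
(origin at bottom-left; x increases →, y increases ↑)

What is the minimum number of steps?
5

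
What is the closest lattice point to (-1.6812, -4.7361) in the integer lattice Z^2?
(-2, -5)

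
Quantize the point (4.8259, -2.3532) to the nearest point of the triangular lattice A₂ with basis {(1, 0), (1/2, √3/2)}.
(4.5, -2.598)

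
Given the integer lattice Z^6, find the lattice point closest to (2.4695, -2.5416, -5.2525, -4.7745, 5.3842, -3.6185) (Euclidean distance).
(2, -3, -5, -5, 5, -4)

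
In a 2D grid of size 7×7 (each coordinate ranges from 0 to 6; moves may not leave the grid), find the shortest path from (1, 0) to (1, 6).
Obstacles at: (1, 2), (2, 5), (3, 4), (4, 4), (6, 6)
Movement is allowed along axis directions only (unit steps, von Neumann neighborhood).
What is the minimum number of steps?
8
(one shortest path: (1, 0) → (0, 0) → (0, 1) → (0, 2) → (0, 3) → (1, 3) → (1, 4) → (1, 5) → (1, 6))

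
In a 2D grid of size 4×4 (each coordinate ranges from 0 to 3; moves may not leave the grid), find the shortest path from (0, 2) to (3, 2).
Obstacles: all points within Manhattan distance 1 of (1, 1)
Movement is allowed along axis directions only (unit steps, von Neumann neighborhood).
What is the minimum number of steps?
5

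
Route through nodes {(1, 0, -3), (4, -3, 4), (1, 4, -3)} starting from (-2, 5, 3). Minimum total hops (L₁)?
27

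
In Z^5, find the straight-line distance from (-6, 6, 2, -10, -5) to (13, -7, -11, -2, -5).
27.6225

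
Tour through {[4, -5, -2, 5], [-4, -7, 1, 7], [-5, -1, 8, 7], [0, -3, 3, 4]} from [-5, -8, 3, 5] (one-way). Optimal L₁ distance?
47
(one optimal route: (-5, -8, 3, 5) → (-4, -7, 1, 7) → (-5, -1, 8, 7) → (0, -3, 3, 4) → (4, -5, -2, 5))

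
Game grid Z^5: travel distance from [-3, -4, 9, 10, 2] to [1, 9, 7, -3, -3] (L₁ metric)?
37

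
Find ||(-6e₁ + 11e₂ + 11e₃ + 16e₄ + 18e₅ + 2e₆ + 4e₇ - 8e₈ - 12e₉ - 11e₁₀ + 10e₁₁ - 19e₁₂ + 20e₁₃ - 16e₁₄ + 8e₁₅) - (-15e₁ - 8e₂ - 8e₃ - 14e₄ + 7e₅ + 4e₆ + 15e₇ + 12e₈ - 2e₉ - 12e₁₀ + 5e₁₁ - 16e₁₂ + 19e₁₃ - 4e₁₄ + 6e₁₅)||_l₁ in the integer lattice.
155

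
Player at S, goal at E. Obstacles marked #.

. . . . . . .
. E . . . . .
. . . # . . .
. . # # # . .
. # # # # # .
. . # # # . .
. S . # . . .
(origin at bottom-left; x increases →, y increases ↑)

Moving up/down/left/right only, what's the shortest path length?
7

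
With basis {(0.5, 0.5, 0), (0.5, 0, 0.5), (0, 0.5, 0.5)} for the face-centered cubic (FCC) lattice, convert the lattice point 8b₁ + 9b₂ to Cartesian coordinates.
(8.5, 4, 4.5)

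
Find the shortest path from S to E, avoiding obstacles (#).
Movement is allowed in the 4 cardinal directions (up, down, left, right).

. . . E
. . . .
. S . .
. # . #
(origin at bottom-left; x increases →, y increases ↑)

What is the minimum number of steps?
4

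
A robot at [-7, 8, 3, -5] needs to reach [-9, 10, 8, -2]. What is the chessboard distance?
5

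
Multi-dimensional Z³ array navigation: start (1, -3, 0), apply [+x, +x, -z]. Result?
(3, -3, -1)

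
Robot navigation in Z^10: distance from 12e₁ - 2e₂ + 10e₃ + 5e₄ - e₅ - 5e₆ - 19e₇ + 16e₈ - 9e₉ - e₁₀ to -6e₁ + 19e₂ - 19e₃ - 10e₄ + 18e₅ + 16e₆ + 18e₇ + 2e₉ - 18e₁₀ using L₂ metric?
68.3228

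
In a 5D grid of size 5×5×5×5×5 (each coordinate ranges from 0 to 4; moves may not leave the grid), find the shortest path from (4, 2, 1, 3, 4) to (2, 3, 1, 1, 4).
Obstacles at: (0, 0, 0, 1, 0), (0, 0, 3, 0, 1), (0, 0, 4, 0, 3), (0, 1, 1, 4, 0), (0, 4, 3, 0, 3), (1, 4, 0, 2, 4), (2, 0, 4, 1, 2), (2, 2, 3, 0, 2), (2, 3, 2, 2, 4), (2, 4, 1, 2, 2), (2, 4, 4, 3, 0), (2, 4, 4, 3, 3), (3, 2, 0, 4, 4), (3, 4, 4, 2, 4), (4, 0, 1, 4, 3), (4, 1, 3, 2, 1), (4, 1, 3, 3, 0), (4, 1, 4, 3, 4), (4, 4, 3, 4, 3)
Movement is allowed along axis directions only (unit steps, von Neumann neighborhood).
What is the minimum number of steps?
5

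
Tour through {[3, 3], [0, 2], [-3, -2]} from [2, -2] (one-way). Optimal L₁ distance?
16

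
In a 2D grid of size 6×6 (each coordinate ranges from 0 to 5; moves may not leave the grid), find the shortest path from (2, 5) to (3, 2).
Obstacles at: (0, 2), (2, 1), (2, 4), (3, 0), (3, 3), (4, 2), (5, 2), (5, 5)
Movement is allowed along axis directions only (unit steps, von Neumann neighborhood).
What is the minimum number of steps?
6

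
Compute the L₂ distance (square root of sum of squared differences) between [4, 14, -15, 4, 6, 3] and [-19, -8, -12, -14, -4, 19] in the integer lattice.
41.2553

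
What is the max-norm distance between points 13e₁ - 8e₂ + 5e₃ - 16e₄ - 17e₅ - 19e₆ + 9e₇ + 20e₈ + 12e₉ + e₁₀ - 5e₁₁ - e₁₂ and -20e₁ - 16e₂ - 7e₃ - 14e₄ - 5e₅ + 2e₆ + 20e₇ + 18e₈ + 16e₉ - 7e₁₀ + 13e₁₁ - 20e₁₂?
33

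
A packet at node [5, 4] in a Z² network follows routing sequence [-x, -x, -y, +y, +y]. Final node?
(3, 5)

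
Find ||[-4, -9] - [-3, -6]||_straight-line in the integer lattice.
3.16228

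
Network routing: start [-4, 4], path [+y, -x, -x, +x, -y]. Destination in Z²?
(-5, 4)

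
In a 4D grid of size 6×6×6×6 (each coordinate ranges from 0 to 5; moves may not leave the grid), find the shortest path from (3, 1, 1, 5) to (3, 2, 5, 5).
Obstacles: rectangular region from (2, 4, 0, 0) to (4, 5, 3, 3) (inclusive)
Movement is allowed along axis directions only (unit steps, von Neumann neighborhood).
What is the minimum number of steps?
5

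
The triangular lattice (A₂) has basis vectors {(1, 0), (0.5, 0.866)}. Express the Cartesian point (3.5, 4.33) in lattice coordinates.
b₁ + 5b₂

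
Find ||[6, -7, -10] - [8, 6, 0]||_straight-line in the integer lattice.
16.5227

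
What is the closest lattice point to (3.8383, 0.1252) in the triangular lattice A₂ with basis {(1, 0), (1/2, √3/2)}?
(4, 0)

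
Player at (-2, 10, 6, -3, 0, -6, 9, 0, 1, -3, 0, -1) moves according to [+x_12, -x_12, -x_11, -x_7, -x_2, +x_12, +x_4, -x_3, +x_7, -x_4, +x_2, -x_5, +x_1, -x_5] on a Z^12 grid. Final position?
(-1, 10, 5, -3, -2, -6, 9, 0, 1, -3, -1, 0)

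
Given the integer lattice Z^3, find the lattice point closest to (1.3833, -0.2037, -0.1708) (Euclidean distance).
(1, 0, 0)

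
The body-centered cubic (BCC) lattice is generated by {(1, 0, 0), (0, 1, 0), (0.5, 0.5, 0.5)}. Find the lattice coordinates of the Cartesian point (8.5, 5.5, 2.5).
6b₁ + 3b₂ + 5b₃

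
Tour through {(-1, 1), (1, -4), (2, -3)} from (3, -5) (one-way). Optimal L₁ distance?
12
(one optimal route: (3, -5) → (1, -4) → (2, -3) → (-1, 1))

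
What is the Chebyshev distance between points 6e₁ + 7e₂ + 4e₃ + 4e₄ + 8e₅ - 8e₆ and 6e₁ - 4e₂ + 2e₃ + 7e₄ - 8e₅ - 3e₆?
16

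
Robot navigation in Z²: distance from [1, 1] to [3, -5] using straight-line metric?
6.32456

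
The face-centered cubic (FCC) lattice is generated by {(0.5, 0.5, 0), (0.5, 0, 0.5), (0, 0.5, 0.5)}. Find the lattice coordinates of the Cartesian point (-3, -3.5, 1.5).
-8b₁ + 2b₂ + b₃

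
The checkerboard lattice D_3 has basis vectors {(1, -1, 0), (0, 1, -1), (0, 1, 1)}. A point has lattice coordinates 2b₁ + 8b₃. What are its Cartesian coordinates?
(2, 6, 8)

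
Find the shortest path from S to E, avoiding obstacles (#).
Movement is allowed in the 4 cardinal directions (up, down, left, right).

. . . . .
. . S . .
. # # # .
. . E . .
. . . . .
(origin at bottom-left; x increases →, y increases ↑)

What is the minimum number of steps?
6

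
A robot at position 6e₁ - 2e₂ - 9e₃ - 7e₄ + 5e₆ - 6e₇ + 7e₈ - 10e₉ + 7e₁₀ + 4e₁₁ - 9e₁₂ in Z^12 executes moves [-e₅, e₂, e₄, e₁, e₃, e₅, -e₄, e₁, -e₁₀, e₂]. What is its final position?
(8, 0, -8, -7, 0, 5, -6, 7, -10, 6, 4, -9)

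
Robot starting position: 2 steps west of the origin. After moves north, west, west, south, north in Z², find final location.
(-4, 1)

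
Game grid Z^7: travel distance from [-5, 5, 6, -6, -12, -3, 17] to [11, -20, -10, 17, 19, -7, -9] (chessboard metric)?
31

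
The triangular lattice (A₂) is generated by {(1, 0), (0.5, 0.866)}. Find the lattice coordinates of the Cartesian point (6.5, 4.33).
4b₁ + 5b₂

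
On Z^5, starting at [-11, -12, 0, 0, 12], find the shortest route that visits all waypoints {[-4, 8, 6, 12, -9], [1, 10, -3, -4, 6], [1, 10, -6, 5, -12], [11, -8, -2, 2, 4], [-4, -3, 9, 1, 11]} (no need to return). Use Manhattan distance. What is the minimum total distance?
162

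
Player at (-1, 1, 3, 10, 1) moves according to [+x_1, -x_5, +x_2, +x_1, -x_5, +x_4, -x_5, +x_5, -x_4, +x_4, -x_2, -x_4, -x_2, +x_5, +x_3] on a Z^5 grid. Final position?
(1, 0, 4, 10, 0)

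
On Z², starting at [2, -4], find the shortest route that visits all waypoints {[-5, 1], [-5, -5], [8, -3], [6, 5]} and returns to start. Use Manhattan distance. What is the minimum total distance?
46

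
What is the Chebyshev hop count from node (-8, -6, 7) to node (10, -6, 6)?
18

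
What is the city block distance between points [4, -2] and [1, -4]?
5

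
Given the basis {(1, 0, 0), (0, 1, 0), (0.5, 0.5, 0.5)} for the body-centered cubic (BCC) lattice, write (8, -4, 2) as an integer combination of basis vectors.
6b₁ - 6b₂ + 4b₃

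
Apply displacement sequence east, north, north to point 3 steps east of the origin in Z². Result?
(4, 2)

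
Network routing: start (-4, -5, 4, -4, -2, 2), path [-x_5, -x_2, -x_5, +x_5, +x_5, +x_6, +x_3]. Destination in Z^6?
(-4, -6, 5, -4, -2, 3)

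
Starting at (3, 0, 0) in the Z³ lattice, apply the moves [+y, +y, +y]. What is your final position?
(3, 3, 0)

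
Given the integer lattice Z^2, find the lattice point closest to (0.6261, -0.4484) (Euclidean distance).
(1, 0)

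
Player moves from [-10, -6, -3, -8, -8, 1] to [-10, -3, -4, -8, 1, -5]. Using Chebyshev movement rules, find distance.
9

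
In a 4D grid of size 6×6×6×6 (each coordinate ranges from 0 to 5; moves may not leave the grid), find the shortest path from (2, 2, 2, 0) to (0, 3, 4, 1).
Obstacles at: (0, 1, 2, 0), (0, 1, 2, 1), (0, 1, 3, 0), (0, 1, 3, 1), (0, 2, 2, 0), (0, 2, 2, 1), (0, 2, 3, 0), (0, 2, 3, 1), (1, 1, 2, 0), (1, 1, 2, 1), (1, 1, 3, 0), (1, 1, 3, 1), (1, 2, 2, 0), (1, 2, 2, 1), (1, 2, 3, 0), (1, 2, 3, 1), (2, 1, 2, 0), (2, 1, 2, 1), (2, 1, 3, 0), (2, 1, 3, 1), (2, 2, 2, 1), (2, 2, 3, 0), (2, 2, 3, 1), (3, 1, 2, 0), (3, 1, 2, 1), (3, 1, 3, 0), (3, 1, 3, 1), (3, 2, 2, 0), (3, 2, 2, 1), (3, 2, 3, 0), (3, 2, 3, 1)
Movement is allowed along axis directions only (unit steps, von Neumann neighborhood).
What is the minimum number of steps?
6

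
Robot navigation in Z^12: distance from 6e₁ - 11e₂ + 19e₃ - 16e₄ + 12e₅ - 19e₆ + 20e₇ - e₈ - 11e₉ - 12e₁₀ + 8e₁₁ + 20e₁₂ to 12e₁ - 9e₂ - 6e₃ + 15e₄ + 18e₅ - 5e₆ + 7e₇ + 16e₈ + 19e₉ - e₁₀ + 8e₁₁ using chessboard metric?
31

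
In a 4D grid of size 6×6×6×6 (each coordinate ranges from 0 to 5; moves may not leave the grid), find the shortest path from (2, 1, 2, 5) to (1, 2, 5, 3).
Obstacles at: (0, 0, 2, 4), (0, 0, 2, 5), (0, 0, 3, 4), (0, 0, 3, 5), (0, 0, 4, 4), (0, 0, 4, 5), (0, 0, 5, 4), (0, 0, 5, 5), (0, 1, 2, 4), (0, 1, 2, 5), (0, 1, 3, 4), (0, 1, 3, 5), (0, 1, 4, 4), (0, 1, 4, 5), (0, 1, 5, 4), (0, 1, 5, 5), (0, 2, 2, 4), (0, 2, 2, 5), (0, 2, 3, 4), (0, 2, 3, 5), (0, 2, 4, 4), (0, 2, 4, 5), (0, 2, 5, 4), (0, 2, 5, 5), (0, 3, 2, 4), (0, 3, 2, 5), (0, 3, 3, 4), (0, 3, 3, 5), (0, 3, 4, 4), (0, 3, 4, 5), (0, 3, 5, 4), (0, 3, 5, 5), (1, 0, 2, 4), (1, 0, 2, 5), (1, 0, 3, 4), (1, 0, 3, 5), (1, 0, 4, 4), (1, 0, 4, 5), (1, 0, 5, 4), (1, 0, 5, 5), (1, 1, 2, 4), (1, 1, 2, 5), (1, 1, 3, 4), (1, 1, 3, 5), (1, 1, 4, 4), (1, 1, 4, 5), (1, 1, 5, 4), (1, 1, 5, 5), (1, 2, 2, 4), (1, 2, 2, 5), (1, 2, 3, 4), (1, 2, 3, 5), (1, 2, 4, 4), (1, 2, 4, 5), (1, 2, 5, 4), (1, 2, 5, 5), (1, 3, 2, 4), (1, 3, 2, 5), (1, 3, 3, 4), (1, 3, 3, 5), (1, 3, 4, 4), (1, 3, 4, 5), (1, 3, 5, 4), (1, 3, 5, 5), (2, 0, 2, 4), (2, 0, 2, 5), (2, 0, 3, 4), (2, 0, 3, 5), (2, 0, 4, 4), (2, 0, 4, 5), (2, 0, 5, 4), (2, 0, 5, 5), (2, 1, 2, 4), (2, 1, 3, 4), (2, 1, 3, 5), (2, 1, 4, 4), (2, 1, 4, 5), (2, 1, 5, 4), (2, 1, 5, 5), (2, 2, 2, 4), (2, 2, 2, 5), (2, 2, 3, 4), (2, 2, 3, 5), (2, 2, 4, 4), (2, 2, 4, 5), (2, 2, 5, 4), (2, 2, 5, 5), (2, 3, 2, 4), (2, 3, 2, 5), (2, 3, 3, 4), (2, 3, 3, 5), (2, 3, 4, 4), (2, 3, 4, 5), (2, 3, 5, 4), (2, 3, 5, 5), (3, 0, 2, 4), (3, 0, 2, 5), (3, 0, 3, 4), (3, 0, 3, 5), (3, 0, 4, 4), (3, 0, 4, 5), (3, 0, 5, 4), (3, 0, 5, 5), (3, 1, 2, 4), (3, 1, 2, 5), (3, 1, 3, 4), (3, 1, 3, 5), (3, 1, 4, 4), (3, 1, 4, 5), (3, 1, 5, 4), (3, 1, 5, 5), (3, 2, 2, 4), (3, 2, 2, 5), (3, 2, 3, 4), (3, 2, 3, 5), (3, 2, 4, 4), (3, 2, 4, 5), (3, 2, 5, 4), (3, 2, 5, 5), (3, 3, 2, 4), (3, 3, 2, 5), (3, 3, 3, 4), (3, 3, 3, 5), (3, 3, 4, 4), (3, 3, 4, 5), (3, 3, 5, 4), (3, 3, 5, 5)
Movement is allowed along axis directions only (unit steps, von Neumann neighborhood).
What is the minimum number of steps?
9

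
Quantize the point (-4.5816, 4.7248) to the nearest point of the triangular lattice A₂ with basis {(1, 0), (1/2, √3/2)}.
(-4.5, 4.33)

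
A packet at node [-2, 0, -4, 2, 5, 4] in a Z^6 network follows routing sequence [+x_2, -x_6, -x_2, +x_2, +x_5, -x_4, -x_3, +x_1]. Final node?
(-1, 1, -5, 1, 6, 3)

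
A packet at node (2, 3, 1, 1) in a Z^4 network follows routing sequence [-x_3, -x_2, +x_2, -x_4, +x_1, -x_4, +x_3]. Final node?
(3, 3, 1, -1)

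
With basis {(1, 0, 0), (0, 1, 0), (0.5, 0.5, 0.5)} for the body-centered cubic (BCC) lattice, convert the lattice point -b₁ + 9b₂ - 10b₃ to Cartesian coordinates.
(-6, 4, -5)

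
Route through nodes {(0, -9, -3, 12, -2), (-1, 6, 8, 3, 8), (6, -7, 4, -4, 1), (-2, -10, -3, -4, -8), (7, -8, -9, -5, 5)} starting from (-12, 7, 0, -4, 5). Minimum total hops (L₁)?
144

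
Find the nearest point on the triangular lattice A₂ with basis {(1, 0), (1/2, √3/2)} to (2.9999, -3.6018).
(3, -3.464)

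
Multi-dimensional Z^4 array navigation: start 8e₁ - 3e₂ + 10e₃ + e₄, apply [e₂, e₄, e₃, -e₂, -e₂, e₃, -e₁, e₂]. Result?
(7, -3, 12, 2)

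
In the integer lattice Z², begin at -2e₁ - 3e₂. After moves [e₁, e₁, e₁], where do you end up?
(1, -3)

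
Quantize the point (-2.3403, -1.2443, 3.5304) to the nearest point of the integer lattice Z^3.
(-2, -1, 4)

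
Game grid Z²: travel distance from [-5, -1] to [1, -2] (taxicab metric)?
7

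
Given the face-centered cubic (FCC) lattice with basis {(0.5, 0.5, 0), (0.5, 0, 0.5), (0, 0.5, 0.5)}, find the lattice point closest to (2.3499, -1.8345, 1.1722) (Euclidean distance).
(2.5, -2, 1.5)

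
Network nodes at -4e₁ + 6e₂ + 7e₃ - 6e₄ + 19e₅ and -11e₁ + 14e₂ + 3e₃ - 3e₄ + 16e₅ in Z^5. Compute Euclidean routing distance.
12.1244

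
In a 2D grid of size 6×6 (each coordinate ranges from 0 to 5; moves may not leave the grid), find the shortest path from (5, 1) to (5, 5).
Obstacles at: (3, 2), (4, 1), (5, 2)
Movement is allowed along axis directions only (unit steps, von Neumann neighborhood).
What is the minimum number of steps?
12
(one shortest path: (5, 1) → (5, 0) → (4, 0) → (3, 0) → (2, 0) → (2, 1) → (2, 2) → (2, 3) → (3, 3) → (4, 3) → (5, 3) → (5, 4) → (5, 5))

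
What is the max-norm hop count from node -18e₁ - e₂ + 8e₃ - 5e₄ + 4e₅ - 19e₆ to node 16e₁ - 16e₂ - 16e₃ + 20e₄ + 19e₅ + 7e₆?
34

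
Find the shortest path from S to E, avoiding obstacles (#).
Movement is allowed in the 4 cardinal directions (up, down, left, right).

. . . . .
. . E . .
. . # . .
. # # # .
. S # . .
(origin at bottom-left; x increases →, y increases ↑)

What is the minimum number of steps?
6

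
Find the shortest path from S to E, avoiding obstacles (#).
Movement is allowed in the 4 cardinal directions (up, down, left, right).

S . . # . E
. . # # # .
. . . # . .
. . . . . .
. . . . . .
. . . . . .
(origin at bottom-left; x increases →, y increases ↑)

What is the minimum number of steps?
11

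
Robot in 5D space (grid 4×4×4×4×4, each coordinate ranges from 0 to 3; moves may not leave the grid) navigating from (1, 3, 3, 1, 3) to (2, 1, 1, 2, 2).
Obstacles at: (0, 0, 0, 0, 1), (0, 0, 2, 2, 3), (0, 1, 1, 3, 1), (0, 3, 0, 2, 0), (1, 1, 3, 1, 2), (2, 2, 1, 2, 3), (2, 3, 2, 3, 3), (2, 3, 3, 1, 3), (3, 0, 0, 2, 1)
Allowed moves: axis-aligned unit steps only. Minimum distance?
7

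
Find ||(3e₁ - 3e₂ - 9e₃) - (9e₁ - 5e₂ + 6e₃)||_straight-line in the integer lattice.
16.2788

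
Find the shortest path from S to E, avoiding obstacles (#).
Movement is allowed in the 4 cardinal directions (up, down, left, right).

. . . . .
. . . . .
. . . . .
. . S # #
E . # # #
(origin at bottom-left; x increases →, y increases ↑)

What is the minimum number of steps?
3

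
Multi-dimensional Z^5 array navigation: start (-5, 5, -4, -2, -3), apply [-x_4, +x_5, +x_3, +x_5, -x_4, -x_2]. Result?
(-5, 4, -3, -4, -1)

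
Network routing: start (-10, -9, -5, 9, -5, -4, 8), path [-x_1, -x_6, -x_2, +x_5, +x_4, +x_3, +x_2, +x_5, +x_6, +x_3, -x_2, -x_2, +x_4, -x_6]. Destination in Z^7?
(-11, -11, -3, 11, -3, -5, 8)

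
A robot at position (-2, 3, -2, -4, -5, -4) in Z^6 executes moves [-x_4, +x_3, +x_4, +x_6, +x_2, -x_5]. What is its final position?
(-2, 4, -1, -4, -6, -3)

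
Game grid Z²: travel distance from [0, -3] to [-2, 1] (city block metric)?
6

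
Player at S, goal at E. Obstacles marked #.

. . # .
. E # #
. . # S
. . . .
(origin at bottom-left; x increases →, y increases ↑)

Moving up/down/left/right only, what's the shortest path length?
5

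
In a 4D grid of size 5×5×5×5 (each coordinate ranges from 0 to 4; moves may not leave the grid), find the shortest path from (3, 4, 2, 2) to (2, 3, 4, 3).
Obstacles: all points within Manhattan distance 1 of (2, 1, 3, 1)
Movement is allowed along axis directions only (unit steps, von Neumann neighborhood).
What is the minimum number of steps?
5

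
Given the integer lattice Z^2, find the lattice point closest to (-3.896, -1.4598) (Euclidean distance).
(-4, -1)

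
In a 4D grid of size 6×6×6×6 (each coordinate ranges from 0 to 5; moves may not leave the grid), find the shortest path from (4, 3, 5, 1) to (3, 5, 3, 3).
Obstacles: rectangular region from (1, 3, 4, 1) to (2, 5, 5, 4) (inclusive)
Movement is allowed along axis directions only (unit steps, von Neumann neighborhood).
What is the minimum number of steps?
7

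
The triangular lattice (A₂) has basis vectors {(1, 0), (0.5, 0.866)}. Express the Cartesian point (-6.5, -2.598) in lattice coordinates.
-5b₁ - 3b₂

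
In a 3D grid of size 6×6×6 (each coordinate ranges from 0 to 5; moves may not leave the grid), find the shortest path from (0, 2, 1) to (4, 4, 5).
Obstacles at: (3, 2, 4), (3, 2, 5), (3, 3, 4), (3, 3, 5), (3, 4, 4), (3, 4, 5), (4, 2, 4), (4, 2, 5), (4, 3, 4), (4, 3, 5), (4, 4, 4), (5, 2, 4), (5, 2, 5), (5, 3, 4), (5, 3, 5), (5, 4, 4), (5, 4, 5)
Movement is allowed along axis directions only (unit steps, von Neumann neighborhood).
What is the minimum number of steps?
12
(one shortest path: (0, 2, 1) → (1, 2, 1) → (2, 2, 1) → (3, 2, 1) → (4, 2, 1) → (4, 3, 1) → (4, 4, 1) → (4, 5, 1) → (4, 5, 2) → (4, 5, 3) → (4, 5, 4) → (4, 5, 5) → (4, 4, 5))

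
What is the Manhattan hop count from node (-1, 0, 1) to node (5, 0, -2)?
9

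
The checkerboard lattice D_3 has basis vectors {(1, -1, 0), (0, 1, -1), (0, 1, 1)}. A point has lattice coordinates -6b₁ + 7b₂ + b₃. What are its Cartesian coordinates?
(-6, 14, -6)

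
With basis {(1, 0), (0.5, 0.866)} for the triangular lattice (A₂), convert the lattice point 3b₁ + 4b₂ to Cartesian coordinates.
(5, 3.464)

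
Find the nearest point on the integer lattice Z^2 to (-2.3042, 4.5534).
(-2, 5)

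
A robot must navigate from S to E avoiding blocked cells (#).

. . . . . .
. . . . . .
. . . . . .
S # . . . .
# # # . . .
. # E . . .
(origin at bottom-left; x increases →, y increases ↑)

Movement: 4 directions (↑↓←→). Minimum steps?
8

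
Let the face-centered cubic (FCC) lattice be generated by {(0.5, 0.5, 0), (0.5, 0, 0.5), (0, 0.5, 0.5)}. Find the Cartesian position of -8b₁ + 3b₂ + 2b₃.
(-2.5, -3, 2.5)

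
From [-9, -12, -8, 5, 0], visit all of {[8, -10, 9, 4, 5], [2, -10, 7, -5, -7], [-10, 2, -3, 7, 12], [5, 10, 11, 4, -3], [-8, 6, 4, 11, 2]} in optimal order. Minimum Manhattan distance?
159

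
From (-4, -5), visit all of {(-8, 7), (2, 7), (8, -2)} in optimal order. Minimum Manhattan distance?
40
(one optimal route: (-4, -5) → (8, -2) → (2, 7) → (-8, 7))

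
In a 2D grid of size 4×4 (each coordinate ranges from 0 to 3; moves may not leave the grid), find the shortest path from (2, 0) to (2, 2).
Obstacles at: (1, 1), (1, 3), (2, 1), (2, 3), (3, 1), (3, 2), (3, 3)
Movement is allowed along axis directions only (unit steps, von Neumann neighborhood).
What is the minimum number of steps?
6
(one shortest path: (2, 0) → (1, 0) → (0, 0) → (0, 1) → (0, 2) → (1, 2) → (2, 2))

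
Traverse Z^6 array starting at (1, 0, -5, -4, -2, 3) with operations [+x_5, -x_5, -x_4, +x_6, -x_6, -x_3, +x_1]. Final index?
(2, 0, -6, -5, -2, 3)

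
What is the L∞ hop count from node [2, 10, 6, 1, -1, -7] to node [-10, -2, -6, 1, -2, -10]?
12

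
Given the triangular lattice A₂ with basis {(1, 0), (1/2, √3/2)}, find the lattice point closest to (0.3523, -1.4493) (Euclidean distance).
(0, -1.732)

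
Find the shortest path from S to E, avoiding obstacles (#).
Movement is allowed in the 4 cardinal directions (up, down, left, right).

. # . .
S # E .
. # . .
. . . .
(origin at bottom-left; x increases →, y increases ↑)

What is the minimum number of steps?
6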